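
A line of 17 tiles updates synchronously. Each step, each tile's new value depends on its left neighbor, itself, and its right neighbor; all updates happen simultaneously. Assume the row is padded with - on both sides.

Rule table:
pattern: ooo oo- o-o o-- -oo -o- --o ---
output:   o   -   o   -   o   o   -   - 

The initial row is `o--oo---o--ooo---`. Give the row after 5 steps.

step 1: o--o----o--oo----
step 2: o--o----o--o-----
step 3: o--o----o--o-----  (fixed point — unchanged through step 5)

o--o----o--o-----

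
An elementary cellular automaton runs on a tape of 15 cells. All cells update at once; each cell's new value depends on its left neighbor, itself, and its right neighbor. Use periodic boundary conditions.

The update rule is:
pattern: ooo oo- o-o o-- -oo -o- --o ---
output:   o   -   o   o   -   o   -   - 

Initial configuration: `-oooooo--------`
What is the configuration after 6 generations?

-------oo-ooo--

--oooo-o-------
---oo-ooo------
-----o-o-o-----
-----oooooo----
------oooo-o---
-------oo-ooo--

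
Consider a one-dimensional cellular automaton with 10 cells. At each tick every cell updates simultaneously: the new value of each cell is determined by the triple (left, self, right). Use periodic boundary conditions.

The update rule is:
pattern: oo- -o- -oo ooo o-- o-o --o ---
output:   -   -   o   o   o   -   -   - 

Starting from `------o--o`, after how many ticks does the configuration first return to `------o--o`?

10

o------o--
-o------o-
--o------o
o--o------
-o--o-----
--o--o----
---o--o---
----o--o--
-----o--o-
------o--o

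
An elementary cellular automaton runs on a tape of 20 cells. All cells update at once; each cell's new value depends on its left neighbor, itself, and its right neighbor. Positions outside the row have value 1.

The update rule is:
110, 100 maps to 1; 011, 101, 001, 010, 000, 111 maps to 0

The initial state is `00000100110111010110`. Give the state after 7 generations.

generation 1: 10000010010001000010
generation 2: 11000001001000100000
generation 3: 01100000100100010000
generation 4: 00110000010010001000
generation 5: 10011000001001000100
generation 6: 11001100000100100010
generation 7: 01100110000010010000

01100110000010010000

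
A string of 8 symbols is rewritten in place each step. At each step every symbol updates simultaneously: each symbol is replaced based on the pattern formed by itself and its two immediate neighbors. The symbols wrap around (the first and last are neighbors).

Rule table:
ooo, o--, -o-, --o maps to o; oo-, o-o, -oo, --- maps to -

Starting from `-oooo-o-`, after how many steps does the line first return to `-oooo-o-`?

4

o-oo--oo
----oo-o
o--o---o
-oooo-o-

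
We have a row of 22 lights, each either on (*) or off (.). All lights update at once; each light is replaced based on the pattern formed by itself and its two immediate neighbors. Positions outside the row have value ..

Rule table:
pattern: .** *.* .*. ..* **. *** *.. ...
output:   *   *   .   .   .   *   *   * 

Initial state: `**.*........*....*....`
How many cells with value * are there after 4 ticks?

*.*.*******..***..****
.*.*******.*.**.*.***.
..*******.*.**.*.***.*
*.******.*.**.*.***.*.
count of *: 15

15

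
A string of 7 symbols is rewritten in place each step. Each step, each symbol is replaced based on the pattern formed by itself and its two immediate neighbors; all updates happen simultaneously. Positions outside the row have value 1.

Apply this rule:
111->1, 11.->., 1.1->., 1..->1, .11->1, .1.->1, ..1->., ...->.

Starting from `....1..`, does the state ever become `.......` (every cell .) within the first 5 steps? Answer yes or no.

no

1...11.
.1..1..
.11.11.
.1..1..  (repeats step 2; period 2)
step 5: .11.11.
step 5 is .11.11., still not uniform .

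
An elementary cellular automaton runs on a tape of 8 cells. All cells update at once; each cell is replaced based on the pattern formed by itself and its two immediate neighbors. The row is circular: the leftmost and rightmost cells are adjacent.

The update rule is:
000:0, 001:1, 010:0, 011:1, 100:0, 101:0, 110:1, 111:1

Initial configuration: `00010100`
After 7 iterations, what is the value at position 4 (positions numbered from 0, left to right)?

iteration 1: 00100000
iteration 2: 01000000
iteration 3: 10000000
iteration 4: 00000001
iteration 5: 00000010
iteration 6: 00000100
iteration 7: 00001000
position 4 holds 1

1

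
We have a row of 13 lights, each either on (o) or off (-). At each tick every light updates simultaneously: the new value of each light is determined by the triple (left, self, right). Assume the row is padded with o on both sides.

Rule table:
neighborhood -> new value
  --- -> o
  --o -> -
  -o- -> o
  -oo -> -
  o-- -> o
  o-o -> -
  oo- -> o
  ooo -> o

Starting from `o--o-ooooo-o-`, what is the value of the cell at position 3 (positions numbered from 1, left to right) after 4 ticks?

oo-o--oooo-o-
oo-oo--ooo-o-
oo--oo--oo-o-
ooo--oo--o-o-
position 3 holds o

o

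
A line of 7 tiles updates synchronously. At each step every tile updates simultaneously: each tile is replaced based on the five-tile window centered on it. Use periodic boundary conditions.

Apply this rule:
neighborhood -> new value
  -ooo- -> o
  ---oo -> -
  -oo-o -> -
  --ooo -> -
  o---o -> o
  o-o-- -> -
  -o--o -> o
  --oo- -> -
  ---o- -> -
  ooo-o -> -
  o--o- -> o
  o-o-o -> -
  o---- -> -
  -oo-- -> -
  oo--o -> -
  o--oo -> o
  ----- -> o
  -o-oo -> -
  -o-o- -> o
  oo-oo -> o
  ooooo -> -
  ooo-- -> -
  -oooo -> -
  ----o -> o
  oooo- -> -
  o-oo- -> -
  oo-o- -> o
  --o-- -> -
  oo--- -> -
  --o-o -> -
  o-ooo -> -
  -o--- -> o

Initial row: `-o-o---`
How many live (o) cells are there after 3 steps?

--o-o-o
oo-o-o-
--o-o--
count of o: 2

2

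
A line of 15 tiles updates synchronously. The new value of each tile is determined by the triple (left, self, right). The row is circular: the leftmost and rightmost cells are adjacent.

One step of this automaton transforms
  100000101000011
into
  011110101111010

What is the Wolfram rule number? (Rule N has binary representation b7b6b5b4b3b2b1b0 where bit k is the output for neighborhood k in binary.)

position 14: 111 → 0  (bit 7 = 0)
position 0: 110 → 0  (bit 6 = 0)
position 7: 101 → 0  (bit 5 = 0)
position 1: 100 → 1  (bit 4 = 1)
position 13: 011 → 1  (bit 3 = 1)
position 6: 010 → 1  (bit 2 = 1)
position 5: 001 → 0  (bit 1 = 0)
position 2: 000 → 1  (bit 0 = 1)
bits b7..b0 = 00011101 = 29

29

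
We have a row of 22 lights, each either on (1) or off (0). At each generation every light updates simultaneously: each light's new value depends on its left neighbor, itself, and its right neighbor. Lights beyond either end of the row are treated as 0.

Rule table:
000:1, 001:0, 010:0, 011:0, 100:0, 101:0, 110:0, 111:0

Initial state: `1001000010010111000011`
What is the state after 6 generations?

1111000011111111000011

0000011000000000011000
1111000011111111000011
0000011000000000011000  (repeats generation 1; period 2)
generation 6: 1111000011111111000011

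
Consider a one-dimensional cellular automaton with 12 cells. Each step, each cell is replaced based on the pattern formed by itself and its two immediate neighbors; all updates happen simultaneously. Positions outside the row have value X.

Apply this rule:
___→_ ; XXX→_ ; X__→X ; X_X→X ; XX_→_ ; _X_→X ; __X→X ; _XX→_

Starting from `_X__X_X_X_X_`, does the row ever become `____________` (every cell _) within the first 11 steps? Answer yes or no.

XXXXXXXXXXXX
____________
all cells are _ at step 2

yes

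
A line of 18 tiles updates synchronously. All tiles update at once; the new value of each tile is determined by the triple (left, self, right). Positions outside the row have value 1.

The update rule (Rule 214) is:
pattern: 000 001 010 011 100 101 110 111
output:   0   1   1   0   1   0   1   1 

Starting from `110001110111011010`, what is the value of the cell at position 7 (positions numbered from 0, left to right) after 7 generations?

111010110011001010
111010011101111010
111011101100111010
111001100111011010
111110111011001010
111110011001111010
111111101110111010
position 7 holds 0

0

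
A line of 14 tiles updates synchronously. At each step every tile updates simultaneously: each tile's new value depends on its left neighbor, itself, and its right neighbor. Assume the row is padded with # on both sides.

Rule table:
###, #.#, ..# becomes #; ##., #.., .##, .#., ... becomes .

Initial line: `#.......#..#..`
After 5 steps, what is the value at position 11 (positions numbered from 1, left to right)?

.......#..#..#
......#..#..#.
.....#..#..#.#
....#..#..#.#.
...#..#..#.#.#
position 11 holds .

.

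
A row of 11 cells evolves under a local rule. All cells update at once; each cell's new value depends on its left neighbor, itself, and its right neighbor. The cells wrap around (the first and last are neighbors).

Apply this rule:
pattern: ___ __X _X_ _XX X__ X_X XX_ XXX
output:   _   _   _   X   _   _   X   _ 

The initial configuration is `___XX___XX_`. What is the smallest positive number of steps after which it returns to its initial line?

___XX___XX_

1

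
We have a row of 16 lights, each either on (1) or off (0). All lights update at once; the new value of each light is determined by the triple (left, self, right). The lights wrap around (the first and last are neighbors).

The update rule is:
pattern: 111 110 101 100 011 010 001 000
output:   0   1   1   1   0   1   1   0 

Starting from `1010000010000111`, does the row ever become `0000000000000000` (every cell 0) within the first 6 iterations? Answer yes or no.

no

1111000111001000
0001101001111101
1010111110000111
1111000011001000
0001100101111101
1010111110000111
iteration 6 is 1010111110000111, still not uniform 0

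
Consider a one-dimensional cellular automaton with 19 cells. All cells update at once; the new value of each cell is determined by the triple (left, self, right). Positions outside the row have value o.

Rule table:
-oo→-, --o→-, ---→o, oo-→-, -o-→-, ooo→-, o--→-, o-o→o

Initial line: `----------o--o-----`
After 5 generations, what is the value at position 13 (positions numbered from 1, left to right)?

-oooooooo------ooo-
o---------oooo----o
--ooooooo------oo--
----------oooo-----
-oooooooo------ooo-
position 13 holds -

-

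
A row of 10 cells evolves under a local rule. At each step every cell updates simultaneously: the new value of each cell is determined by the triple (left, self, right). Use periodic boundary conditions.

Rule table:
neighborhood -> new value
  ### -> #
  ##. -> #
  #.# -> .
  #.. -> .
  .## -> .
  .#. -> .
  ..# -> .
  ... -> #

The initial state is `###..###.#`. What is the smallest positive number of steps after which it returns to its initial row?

5

step 1: ###...##..
step 2: .##.#..#..
step 3: ..#......#
step 4: ....####..
step 5: ###..###.#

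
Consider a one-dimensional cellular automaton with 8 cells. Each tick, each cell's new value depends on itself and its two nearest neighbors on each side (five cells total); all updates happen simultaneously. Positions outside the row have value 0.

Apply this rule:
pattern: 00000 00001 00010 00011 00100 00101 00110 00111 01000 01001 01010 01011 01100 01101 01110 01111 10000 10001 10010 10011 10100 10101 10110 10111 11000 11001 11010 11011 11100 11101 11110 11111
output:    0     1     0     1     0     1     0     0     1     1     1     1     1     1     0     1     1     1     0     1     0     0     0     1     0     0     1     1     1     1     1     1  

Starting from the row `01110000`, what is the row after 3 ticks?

01101101

10010100
01011011
01101101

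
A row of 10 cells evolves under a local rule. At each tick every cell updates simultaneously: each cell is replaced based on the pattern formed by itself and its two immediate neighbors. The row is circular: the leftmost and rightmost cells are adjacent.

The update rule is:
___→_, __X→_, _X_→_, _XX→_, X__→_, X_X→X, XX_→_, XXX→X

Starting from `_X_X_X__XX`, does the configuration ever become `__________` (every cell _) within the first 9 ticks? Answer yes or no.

X_X_X_____
_X_X______
__X_______
__________
all cells are _ at tick 4

yes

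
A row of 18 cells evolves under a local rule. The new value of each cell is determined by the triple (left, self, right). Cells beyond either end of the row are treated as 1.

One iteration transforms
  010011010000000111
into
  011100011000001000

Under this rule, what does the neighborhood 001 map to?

At position 3 the neighborhood is 001; the next row has 1 there.

1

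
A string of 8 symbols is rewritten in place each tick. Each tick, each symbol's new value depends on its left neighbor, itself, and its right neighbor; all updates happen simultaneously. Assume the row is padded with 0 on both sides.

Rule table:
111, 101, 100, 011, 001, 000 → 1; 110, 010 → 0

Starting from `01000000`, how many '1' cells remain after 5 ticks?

10111111
01111110
11111101
11111010
11110101
count of 1: 6

6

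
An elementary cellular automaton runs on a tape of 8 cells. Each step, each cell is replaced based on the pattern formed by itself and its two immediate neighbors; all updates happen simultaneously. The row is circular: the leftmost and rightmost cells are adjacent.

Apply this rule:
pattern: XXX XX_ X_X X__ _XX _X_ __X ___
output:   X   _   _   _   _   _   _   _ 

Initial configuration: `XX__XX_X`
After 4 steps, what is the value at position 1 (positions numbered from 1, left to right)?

_

X_______
________
________  (fixed point — unchanged through step 4)
position 1 holds _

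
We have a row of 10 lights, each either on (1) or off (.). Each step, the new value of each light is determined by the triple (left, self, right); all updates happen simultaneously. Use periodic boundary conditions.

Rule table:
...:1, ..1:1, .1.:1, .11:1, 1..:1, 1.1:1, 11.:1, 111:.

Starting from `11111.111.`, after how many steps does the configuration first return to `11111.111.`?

1...111.11
11111.111.

2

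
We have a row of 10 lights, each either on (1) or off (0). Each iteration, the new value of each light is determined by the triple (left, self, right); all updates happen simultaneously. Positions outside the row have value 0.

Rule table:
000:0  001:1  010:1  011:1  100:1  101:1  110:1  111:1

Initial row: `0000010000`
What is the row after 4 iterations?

0111111111

iteration 1: 0000111000
iteration 2: 0001111100
iteration 3: 0011111110
iteration 4: 0111111111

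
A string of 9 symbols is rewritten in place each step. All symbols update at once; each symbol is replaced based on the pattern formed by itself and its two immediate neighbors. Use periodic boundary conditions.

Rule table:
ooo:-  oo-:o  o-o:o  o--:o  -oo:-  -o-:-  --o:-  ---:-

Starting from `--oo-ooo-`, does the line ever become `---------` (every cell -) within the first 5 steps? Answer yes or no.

step 1: ---oo--oo
step 2: o---oo--o
step 3: oo---oo--
step 4: -oo---oo-
step 5: --oo---oo
step 5 is --oo---oo, still not uniform -

no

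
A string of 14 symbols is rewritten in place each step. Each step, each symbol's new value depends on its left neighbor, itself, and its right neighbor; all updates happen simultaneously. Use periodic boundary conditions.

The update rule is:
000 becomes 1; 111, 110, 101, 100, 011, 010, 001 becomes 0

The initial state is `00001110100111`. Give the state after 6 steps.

01100000000000
00001111111111
01100000000000  (repeats step 1; period 2)
step 6: 00001111111111

00001111111111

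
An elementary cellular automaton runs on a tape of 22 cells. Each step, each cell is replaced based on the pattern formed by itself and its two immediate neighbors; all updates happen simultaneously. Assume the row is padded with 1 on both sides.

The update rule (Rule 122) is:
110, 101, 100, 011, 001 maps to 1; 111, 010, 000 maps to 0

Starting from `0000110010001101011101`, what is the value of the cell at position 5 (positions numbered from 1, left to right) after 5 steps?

1001111101011110110111
1111000110110011111100
0001101111111110000111
1011111000000011001100
1110001100000111111111
position 5 holds 0

0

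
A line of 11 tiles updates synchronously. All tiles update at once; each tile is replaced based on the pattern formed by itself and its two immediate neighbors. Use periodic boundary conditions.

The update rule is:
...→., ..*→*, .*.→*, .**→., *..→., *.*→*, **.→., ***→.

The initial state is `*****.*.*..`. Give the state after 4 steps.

.....****.*
....*....**
...**...*..
..*....**..

..*....**..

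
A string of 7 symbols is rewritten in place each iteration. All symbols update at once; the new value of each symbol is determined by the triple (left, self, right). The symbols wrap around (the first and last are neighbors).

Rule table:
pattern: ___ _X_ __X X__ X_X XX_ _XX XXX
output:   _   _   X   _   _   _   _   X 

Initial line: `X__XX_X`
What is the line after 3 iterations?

X______

__X____
_X_____
X______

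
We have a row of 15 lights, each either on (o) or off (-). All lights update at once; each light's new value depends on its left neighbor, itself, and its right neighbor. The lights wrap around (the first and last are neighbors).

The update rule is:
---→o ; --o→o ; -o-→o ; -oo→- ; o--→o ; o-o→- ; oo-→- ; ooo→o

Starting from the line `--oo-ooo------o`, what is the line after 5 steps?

oo----o-ooooooo
o-ooooo--oooooo
---ooo-oo-ooooo
ooo-o------ooo-
-o--ooooooo-o--

-o--ooooooo-o--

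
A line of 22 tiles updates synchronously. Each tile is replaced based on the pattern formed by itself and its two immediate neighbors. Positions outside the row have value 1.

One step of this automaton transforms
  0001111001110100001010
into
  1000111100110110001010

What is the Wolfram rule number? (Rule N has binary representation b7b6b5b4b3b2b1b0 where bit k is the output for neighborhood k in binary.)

212

position 4: 111 → 1  (bit 7 = 1)
position 6: 110 → 1  (bit 6 = 1)
position 12: 101 → 0  (bit 5 = 0)
position 0: 100 → 1  (bit 4 = 1)
position 3: 011 → 0  (bit 3 = 0)
position 13: 010 → 1  (bit 2 = 1)
position 2: 001 → 0  (bit 1 = 0)
position 1: 000 → 0  (bit 0 = 0)
bits b7..b0 = 11010100 = 212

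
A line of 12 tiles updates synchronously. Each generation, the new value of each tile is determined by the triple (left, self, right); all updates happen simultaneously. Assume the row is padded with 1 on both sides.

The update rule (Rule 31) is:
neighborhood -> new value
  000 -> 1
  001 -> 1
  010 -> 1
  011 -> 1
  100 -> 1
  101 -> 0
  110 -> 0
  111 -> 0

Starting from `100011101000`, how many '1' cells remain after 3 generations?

generation 1: 011110001111
generation 2: 010001111000
generation 3: 011111000111
count of 1: 8

8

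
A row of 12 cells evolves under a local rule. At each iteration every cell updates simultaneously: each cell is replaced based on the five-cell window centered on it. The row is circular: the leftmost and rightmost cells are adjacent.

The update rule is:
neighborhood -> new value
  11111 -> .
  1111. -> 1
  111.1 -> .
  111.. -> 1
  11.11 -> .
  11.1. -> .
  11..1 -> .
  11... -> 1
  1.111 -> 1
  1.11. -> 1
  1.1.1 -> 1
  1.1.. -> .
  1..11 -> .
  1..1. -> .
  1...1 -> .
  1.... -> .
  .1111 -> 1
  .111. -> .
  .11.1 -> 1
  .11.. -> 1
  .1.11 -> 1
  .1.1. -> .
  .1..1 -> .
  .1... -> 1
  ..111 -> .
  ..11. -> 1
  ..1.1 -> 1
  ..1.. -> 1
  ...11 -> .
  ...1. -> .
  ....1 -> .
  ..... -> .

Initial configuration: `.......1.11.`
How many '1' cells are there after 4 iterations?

.......11111
1.......1.11
11......111.
111.........
count of 1: 3

3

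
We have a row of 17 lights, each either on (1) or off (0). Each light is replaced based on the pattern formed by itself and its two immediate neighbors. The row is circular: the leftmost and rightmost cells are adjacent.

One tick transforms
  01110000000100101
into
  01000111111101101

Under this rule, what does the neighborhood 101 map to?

At position 0 the neighborhood is 101; the next row has 0 there.

0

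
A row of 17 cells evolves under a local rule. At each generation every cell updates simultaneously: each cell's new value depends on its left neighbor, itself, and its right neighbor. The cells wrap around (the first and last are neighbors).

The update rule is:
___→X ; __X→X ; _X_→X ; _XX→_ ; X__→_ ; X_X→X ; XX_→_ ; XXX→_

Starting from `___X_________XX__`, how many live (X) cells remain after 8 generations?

generation 1: XXXX_XXXXXXXX___X
generation 2: ____X_________XX_
generation 3: XXXXX_XXXXXXXX___
generation 4: _____X_________XX
generation 5: _XXXXX_XXXXXXXX__
generation 6: X_____X_________X
generation 7: __XXXXX_XXXXXXXX_
generation 8: XX_____X_________
count of X: 3

3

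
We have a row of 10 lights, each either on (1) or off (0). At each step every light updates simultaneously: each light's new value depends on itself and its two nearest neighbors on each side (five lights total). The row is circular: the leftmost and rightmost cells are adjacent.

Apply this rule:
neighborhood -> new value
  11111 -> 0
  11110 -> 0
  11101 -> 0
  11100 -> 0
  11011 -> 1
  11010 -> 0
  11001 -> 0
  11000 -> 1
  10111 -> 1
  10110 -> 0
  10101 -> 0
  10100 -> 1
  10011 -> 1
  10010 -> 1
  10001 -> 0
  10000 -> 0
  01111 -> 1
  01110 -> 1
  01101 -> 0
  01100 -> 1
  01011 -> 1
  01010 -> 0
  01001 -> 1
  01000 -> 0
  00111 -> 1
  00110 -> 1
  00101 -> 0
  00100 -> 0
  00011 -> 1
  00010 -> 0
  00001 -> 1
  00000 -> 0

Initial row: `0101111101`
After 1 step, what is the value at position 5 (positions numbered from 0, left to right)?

0011100000
position 5 holds 0

0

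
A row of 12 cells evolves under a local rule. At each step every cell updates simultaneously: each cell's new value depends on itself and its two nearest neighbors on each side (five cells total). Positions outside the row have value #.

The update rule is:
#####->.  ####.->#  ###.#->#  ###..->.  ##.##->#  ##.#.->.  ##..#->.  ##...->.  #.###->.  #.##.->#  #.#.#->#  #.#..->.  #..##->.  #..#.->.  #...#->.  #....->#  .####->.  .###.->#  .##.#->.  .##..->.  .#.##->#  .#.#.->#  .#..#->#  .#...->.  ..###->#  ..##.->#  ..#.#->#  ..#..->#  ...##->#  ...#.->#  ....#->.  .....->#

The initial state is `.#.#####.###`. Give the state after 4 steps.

...###...##.

.##...###...
##...###...#
#...###...##
...###...##.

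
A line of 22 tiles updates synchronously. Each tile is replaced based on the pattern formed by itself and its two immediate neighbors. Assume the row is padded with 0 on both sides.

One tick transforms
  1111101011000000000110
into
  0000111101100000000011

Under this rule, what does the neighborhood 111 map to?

0

At position 1 the neighborhood is 111; the next row has 0 there.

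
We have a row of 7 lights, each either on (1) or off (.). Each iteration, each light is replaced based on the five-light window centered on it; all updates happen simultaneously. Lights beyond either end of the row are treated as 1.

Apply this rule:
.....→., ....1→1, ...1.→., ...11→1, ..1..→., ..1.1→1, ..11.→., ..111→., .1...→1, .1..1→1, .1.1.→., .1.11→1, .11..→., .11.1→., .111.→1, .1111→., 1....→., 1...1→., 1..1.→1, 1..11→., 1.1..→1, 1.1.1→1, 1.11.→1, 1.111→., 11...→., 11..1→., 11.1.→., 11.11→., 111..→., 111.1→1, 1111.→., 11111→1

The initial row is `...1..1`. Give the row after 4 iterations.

.11..11

iteration 1: ....1..
iteration 2: ..1..1.
iteration 3: .1.1111
iteration 4: .11..11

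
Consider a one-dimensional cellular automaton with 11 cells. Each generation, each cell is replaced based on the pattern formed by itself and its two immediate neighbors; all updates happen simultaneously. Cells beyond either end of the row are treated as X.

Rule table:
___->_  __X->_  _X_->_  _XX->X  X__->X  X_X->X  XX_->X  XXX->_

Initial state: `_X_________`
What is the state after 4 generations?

X_X________
XX_X_______
_XX_X______
XXXX_X_____

XXXX_X_____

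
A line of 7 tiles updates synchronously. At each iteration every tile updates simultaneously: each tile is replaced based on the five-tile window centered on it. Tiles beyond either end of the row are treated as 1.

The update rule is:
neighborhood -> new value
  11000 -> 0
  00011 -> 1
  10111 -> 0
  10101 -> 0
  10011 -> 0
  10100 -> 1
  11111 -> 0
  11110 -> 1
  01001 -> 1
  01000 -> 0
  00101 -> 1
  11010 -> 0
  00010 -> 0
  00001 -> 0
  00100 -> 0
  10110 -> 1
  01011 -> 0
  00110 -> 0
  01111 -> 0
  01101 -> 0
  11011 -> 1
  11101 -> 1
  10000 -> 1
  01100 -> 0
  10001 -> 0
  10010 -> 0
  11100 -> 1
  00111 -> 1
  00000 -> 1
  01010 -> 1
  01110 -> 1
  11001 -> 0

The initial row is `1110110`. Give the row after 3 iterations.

iteration 1: 0111101
iteration 2: 1001110
iteration 3: 1001111

1001111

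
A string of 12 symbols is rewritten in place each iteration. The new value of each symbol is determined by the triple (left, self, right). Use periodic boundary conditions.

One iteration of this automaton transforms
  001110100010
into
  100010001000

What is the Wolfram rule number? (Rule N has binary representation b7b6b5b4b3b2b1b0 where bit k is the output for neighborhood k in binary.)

65

position 3: 111 → 0  (bit 7 = 0)
position 4: 110 → 1  (bit 6 = 1)
position 5: 101 → 0  (bit 5 = 0)
position 7: 100 → 0  (bit 4 = 0)
position 2: 011 → 0  (bit 3 = 0)
position 6: 010 → 0  (bit 2 = 0)
position 1: 001 → 0  (bit 1 = 0)
position 0: 000 → 1  (bit 0 = 1)
bits b7..b0 = 01000001 = 65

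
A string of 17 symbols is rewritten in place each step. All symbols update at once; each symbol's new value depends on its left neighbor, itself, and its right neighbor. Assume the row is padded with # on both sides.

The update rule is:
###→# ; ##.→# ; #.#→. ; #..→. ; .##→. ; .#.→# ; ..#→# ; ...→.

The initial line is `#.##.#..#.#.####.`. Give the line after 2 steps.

step 1: #..#.#.##.#..###.
step 2: #.##.#..#.#.#.##.

#.##.#..#.#.#.##.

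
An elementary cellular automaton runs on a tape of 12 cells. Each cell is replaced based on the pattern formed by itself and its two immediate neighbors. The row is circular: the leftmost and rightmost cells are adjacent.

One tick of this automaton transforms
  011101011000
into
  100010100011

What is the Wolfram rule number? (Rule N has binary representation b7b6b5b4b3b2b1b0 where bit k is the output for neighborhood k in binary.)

35

position 2: 111 → 0  (bit 7 = 0)
position 3: 110 → 0  (bit 6 = 0)
position 4: 101 → 1  (bit 5 = 1)
position 9: 100 → 0  (bit 4 = 0)
position 1: 011 → 0  (bit 3 = 0)
position 5: 010 → 0  (bit 2 = 0)
position 0: 001 → 1  (bit 1 = 1)
position 10: 000 → 1  (bit 0 = 1)
bits b7..b0 = 00100011 = 35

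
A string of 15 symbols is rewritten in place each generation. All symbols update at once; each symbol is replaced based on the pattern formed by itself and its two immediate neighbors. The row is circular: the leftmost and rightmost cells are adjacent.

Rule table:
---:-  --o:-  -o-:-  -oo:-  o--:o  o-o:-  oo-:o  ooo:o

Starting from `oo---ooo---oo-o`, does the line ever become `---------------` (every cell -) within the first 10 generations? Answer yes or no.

no

ooo---ooo---o--
-ooo---ooo---o-
--ooo---ooo---o
o--ooo---ooo---
-o--ooo---ooo--
--o--ooo---ooo-
---o--ooo---ooo
o---o--ooo---oo
oo---o--ooo---o
ooo---o--ooo---
generation 10 is ooo---o--ooo---, still not uniform -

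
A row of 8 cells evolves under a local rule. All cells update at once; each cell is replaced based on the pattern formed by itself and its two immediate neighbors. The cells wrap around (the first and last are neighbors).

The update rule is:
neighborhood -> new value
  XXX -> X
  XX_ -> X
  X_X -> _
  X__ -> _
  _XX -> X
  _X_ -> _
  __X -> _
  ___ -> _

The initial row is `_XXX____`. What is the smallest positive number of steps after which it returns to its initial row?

1

step 1: _XXX____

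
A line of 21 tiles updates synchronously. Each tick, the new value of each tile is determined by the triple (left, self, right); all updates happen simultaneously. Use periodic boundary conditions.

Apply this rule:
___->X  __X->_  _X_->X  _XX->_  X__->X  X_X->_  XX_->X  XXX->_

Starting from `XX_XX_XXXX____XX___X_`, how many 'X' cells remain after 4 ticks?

11

tick 1: _X__X____XXXX__XXX_X_
tick 2: _XX_XXXX____XX___X_XX
tick 3: __X____XXXX__XXX_X__X
tick 4: X_XXXX____XX___X_XX_X
count of X: 11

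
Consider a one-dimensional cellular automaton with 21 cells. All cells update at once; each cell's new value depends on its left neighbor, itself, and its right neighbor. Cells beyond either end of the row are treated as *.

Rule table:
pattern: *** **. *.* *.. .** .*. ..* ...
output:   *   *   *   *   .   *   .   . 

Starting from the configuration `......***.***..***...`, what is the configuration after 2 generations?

**......***.***..***.

*......***.***..***..
**......***.***..***.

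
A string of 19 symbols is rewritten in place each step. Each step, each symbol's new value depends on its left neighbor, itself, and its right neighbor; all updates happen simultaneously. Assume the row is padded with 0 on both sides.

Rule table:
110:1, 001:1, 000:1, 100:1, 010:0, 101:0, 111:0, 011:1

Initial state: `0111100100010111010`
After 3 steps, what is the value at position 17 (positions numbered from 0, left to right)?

1100111011100101001
1111101010111000110
1000100000101111111
position 17 holds 1

1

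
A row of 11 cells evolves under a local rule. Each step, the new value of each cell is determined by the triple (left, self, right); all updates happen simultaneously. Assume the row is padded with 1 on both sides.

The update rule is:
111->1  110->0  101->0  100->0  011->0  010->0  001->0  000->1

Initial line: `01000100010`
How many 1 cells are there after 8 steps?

step 1: 00010001000
step 2: 01000100010  (repeats step 0; period 2)
step 8: 01000100010
count of 1: 3

3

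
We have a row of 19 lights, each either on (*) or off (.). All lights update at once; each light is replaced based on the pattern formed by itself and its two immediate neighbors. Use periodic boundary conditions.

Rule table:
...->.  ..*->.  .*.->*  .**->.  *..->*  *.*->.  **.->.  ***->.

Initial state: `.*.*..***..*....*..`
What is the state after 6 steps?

.*...*...*...*.....

.*.**....*.**...**.
.*...*...*...*....*
.**..**..**..**...*
...*...*...*...*..*
*..**..**..**..**.*
.*...*...*...*.....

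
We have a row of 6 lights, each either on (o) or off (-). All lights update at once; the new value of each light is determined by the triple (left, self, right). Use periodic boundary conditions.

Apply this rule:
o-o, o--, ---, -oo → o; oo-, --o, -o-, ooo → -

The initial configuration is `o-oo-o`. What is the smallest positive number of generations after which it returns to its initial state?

-oo-oo
oo-oo-
o-oo-o

3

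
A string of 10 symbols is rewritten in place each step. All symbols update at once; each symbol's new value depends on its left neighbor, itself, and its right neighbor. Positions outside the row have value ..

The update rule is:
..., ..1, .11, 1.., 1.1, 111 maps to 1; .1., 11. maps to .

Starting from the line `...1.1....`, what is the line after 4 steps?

111.1.1111
11.1.1111.
1.1.1111.1
.1.1111.1.

.1.1111.1.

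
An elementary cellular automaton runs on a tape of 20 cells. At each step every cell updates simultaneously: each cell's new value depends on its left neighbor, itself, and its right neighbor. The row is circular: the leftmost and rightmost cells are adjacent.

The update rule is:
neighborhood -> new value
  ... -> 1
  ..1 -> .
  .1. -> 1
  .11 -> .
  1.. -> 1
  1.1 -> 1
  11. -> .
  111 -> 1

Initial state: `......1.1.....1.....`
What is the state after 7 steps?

111.11111111111.1111

11111.1111111.111111
1111.1.11111.1.11111
111.111.111.111.1111
11.1.1.1.1.1.1.1.111
1.111111111111111.11
.1.1111111111111.1.1
111.11111111111.1111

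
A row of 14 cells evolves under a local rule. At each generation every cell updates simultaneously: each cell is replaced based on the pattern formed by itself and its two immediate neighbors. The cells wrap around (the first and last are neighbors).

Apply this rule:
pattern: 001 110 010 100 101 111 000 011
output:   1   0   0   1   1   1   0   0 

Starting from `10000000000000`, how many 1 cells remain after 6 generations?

01000000000001
10100000000010
01010000000101
10101000001010
01010100010101
10101010101010
count of 1: 7

7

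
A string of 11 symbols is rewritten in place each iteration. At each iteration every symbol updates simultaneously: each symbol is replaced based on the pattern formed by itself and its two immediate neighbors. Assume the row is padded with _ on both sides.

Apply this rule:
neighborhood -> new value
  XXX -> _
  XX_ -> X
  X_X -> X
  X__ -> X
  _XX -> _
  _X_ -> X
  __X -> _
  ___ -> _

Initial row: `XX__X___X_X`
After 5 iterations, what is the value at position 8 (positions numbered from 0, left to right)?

iteration 1: _XX_XX__XXX
iteration 2: __XX_XX___X
iteration 3: ___XX_XX__X
iteration 4: ____XX_XX_X
iteration 5: _____XX_XXX
position 8 holds X

X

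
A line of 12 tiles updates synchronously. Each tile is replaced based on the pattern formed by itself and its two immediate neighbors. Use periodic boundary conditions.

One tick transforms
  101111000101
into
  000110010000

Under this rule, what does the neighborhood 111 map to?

At position 3 the neighborhood is 111; the next row has 1 there.

1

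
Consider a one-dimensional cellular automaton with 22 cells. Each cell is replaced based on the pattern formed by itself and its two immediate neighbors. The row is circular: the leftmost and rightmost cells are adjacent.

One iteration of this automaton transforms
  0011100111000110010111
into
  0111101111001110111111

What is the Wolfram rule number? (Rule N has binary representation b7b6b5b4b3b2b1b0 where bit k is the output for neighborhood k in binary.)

238

position 3: 111 → 1  (bit 7 = 1)
position 4: 110 → 1  (bit 6 = 1)
position 18: 101 → 1  (bit 5 = 1)
position 0: 100 → 0  (bit 4 = 0)
position 2: 011 → 1  (bit 3 = 1)
position 17: 010 → 1  (bit 2 = 1)
position 1: 001 → 1  (bit 1 = 1)
position 11: 000 → 0  (bit 0 = 0)
bits b7..b0 = 11101110 = 238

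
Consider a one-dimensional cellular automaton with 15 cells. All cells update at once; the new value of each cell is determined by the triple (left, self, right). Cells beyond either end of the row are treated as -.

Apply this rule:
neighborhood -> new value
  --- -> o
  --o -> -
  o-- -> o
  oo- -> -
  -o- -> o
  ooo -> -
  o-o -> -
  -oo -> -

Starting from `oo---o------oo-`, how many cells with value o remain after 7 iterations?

9

iteration 1: --oo-oooooo---o
iteration 2: o----------oo-o
iteration 3: oooooooooo----o
iteration 4: ----------ooo-o
iteration 5: ooooooooo-----o
iteration 6: ---------oooo-o
iteration 7: oooooooo------o
count of o: 9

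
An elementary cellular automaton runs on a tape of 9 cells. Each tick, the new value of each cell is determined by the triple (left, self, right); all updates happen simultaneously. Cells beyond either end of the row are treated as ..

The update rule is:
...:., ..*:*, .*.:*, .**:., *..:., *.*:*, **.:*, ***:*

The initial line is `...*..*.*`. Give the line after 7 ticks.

.**.***.*

..**.****
.*.**.***
***.**.**
.***.**.*
*.***.***
**.***.**
.**.***.*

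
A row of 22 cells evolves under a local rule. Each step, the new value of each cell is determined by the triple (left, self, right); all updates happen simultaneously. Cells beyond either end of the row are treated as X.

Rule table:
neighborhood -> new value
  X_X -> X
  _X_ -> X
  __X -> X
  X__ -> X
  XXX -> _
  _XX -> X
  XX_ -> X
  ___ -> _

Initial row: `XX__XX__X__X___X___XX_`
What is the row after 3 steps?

_XXXXXXXXXXXX_XXX_XXXX
XX__________XXX_XXX___
_XX________XX_XXX_XX_X

_XX________XX_XXX_XX_X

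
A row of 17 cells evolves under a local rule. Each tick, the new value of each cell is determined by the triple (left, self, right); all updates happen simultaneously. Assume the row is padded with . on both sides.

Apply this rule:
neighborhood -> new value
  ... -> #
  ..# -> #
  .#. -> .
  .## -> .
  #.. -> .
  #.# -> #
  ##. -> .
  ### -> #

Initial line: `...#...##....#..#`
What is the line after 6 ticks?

###..##...###..#.
.#..#...##.#..#..
#..#..##..#..#..#
..#..#...#..#..#.
##..#..##..#..#..
...#..#...#..#..#

...#..#...#..#..#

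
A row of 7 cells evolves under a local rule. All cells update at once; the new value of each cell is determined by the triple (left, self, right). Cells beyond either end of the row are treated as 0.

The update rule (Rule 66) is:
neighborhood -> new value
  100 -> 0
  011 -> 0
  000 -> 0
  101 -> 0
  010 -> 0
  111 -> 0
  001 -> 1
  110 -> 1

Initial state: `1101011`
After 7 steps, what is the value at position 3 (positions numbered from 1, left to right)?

0

0100001
1000010
0000100
0001000
0010000
0100000
1000000
position 3 holds 0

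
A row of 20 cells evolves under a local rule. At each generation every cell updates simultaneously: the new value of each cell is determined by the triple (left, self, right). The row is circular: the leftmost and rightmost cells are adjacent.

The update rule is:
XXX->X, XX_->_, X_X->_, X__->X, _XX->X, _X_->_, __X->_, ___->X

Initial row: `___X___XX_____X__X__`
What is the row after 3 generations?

_____XXX_XX___X___XX

XX__XX_X_XXXX__X__XX
X_X_X____XXX_X__X_XX
_____XXX_XX___X___XX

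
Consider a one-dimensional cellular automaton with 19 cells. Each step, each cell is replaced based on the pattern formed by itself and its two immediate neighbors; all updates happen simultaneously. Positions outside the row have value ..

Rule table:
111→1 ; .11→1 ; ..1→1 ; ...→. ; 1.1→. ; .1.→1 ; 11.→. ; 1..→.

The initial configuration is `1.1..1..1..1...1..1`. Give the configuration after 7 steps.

1.1.1.1.1.11.11....

step 1: 1.1.11.11.11..11.11
step 2: 1.1.1..1..1..11..1.
step 3: 1.1.1.11.11.11..11.
step 4: 1.1.1.1..1..1..11..
step 5: 1.1.1.1.11.11.11...
step 6: 1.1.1.1.1..1..1....
step 7: 1.1.1.1.1.11.11....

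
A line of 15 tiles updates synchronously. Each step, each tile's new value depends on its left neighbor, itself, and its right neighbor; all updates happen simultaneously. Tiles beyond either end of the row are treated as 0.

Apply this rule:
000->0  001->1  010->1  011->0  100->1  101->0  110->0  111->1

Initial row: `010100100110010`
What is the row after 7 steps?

110111111001111
000011110110110
000101100000001
001100010000011
010010111000100
111110010101110
011101110100101

011101110100101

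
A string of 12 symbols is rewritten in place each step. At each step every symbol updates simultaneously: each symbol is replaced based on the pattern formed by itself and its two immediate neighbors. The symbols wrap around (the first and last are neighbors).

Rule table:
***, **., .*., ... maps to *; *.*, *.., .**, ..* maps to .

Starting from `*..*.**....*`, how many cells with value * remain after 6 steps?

4

*..*..*.**..
*..*..*..*..
*..*..*..*..  (fixed point — unchanged through step 6)
count of *: 4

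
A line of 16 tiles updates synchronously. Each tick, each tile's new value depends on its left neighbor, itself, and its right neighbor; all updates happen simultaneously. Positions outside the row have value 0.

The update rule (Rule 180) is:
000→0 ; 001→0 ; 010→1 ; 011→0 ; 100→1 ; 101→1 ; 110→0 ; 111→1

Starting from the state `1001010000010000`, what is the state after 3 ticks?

0011001110000110

tick 1: 1101111000011000
tick 2: 0010110100000100
tick 3: 0011001110000110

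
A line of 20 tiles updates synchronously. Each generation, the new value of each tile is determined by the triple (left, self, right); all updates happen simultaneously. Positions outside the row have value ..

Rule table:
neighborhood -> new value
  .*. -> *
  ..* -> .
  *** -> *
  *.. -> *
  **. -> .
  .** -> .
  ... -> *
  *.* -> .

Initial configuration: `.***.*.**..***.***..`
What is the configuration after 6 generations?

..*.**..**.***.***.*

..*..*...*..*...*.**
*.**.***.**.***.*...
*.....*......*..****
*****.******.**..**.
.***...****....*...*
..*.**..**.***.***.*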